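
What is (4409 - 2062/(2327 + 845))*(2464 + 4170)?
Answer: 23191279831/793 ≈ 2.9245e+7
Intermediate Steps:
(4409 - 2062/(2327 + 845))*(2464 + 4170) = (4409 - 2062/3172)*6634 = (4409 - 2062*1/3172)*6634 = (4409 - 1031/1586)*6634 = (6991643/1586)*6634 = 23191279831/793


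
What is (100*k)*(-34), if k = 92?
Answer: -312800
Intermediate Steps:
(100*k)*(-34) = (100*92)*(-34) = 9200*(-34) = -312800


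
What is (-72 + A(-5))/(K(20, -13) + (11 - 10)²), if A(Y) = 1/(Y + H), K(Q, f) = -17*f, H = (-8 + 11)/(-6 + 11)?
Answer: -1589/4884 ≈ -0.32535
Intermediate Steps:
H = ⅗ (H = 3/5 = 3*(⅕) = ⅗ ≈ 0.60000)
A(Y) = 1/(⅗ + Y) (A(Y) = 1/(Y + ⅗) = 1/(⅗ + Y))
(-72 + A(-5))/(K(20, -13) + (11 - 10)²) = (-72 + 5/(3 + 5*(-5)))/(-17*(-13) + (11 - 10)²) = (-72 + 5/(3 - 25))/(221 + 1²) = (-72 + 5/(-22))/(221 + 1) = (-72 + 5*(-1/22))/222 = (-72 - 5/22)*(1/222) = -1589/22*1/222 = -1589/4884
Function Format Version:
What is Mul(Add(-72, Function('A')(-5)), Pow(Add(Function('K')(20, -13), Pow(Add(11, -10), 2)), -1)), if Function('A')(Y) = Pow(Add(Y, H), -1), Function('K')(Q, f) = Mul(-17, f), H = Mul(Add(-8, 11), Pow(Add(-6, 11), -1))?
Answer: Rational(-1589, 4884) ≈ -0.32535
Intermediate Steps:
H = Rational(3, 5) (H = Mul(3, Pow(5, -1)) = Mul(3, Rational(1, 5)) = Rational(3, 5) ≈ 0.60000)
Function('A')(Y) = Pow(Add(Rational(3, 5), Y), -1) (Function('A')(Y) = Pow(Add(Y, Rational(3, 5)), -1) = Pow(Add(Rational(3, 5), Y), -1))
Mul(Add(-72, Function('A')(-5)), Pow(Add(Function('K')(20, -13), Pow(Add(11, -10), 2)), -1)) = Mul(Add(-72, Mul(5, Pow(Add(3, Mul(5, -5)), -1))), Pow(Add(Mul(-17, -13), Pow(Add(11, -10), 2)), -1)) = Mul(Add(-72, Mul(5, Pow(Add(3, -25), -1))), Pow(Add(221, Pow(1, 2)), -1)) = Mul(Add(-72, Mul(5, Pow(-22, -1))), Pow(Add(221, 1), -1)) = Mul(Add(-72, Mul(5, Rational(-1, 22))), Pow(222, -1)) = Mul(Add(-72, Rational(-5, 22)), Rational(1, 222)) = Mul(Rational(-1589, 22), Rational(1, 222)) = Rational(-1589, 4884)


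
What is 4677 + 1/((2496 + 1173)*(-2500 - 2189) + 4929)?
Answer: 80439779123/17199012 ≈ 4677.0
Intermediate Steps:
4677 + 1/((2496 + 1173)*(-2500 - 2189) + 4929) = 4677 + 1/(3669*(-4689) + 4929) = 4677 + 1/(-17203941 + 4929) = 4677 + 1/(-17199012) = 4677 - 1/17199012 = 80439779123/17199012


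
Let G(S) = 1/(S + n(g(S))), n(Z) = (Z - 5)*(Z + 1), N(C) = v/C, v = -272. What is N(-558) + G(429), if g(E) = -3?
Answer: 60799/124155 ≈ 0.48970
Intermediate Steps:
N(C) = -272/C
n(Z) = (1 + Z)*(-5 + Z) (n(Z) = (-5 + Z)*(1 + Z) = (1 + Z)*(-5 + Z))
G(S) = 1/(16 + S) (G(S) = 1/(S + (-5 + (-3)² - 4*(-3))) = 1/(S + (-5 + 9 + 12)) = 1/(S + 16) = 1/(16 + S))
N(-558) + G(429) = -272/(-558) + 1/(16 + 429) = -272*(-1/558) + 1/445 = 136/279 + 1/445 = 60799/124155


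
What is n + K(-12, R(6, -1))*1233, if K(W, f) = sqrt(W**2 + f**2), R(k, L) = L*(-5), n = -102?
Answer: 15927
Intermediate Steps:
R(k, L) = -5*L
n + K(-12, R(6, -1))*1233 = -102 + sqrt((-12)**2 + (-5*(-1))**2)*1233 = -102 + sqrt(144 + 5**2)*1233 = -102 + sqrt(144 + 25)*1233 = -102 + sqrt(169)*1233 = -102 + 13*1233 = -102 + 16029 = 15927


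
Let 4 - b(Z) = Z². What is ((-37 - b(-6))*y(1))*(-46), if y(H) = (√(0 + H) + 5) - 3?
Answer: 690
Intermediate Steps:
b(Z) = 4 - Z²
y(H) = 2 + √H (y(H) = (√H + 5) - 3 = (5 + √H) - 3 = 2 + √H)
((-37 - b(-6))*y(1))*(-46) = ((-37 - (4 - 1*(-6)²))*(2 + √1))*(-46) = ((-37 - (4 - 1*36))*(2 + 1))*(-46) = ((-37 - (4 - 36))*3)*(-46) = ((-37 - 1*(-32))*3)*(-46) = ((-37 + 32)*3)*(-46) = -5*3*(-46) = -15*(-46) = 690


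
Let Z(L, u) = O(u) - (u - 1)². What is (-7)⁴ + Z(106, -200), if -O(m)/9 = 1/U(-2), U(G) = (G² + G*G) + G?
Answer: -76003/2 ≈ -38002.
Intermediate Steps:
U(G) = G + 2*G² (U(G) = (G² + G²) + G = 2*G² + G = G + 2*G²)
O(m) = -3/2 (O(m) = -9*(-1/(2*(1 + 2*(-2)))) = -9*(-1/(2*(1 - 4))) = -9/((-2*(-3))) = -9/6 = -9*⅙ = -3/2)
Z(L, u) = -3/2 - (-1 + u)² (Z(L, u) = -3/2 - (u - 1)² = -3/2 - (-1 + u)²)
(-7)⁴ + Z(106, -200) = (-7)⁴ + (-5/2 - 1*(-200)² + 2*(-200)) = 2401 + (-5/2 - 1*40000 - 400) = 2401 + (-5/2 - 40000 - 400) = 2401 - 80805/2 = -76003/2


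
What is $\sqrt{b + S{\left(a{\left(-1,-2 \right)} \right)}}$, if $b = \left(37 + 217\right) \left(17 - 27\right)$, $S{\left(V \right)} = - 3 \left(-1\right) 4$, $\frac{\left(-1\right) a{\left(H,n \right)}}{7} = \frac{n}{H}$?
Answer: $4 i \sqrt{158} \approx 50.279 i$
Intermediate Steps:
$a{\left(H,n \right)} = - \frac{7 n}{H}$ ($a{\left(H,n \right)} = - 7 \frac{n}{H} = - \frac{7 n}{H}$)
$S{\left(V \right)} = 12$ ($S{\left(V \right)} = - \left(-3\right) 4 = \left(-1\right) \left(-12\right) = 12$)
$b = -2540$ ($b = 254 \left(-10\right) = -2540$)
$\sqrt{b + S{\left(a{\left(-1,-2 \right)} \right)}} = \sqrt{-2540 + 12} = \sqrt{-2528} = 4 i \sqrt{158}$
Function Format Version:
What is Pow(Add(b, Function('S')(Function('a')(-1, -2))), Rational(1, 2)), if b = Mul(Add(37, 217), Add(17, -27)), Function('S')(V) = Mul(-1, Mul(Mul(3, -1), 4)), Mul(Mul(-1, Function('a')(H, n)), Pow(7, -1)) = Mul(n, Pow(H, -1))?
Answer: Mul(4, I, Pow(158, Rational(1, 2))) ≈ Mul(50.279, I)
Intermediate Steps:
Function('a')(H, n) = Mul(-7, n, Pow(H, -1)) (Function('a')(H, n) = Mul(-7, Mul(n, Pow(H, -1))) = Mul(-7, n, Pow(H, -1)))
Function('S')(V) = 12 (Function('S')(V) = Mul(-1, Mul(-3, 4)) = Mul(-1, -12) = 12)
b = -2540 (b = Mul(254, -10) = -2540)
Pow(Add(b, Function('S')(Function('a')(-1, -2))), Rational(1, 2)) = Pow(Add(-2540, 12), Rational(1, 2)) = Pow(-2528, Rational(1, 2)) = Mul(4, I, Pow(158, Rational(1, 2)))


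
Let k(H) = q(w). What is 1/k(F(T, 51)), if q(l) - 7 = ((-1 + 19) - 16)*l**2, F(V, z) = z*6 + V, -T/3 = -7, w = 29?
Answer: 1/1689 ≈ 0.00059207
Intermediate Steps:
T = 21 (T = -3*(-7) = 21)
F(V, z) = V + 6*z (F(V, z) = 6*z + V = V + 6*z)
q(l) = 7 + 2*l**2 (q(l) = 7 + ((-1 + 19) - 16)*l**2 = 7 + (18 - 16)*l**2 = 7 + 2*l**2)
k(H) = 1689 (k(H) = 7 + 2*29**2 = 7 + 2*841 = 7 + 1682 = 1689)
1/k(F(T, 51)) = 1/1689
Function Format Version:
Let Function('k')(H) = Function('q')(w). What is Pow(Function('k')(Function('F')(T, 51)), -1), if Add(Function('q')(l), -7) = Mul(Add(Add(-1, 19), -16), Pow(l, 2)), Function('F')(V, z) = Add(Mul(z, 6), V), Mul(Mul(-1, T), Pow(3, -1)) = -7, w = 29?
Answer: Rational(1, 1689) ≈ 0.00059207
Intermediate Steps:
T = 21 (T = Mul(-3, -7) = 21)
Function('F')(V, z) = Add(V, Mul(6, z)) (Function('F')(V, z) = Add(Mul(6, z), V) = Add(V, Mul(6, z)))
Function('q')(l) = Add(7, Mul(2, Pow(l, 2))) (Function('q')(l) = Add(7, Mul(Add(Add(-1, 19), -16), Pow(l, 2))) = Add(7, Mul(Add(18, -16), Pow(l, 2))) = Add(7, Mul(2, Pow(l, 2))))
Function('k')(H) = 1689 (Function('k')(H) = Add(7, Mul(2, Pow(29, 2))) = Add(7, Mul(2, 841)) = Add(7, 1682) = 1689)
Pow(Function('k')(Function('F')(T, 51)), -1) = Pow(1689, -1) = Rational(1, 1689)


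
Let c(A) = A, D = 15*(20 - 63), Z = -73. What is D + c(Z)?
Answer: -718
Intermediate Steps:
D = -645 (D = 15*(-43) = -645)
D + c(Z) = -645 - 73 = -718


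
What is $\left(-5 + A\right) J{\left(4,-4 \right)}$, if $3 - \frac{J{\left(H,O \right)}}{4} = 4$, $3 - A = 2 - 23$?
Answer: $-76$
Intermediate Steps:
$A = 24$ ($A = 3 - \left(2 - 23\right) = 3 - -21 = 3 + 21 = 24$)
$J{\left(H,O \right)} = -4$ ($J{\left(H,O \right)} = 12 - 16 = -4$)
$\left(-5 + A\right) J{\left(4,-4 \right)} = \left(-5 + 24\right) \left(-4\right) = 19 \left(-4\right) = -76$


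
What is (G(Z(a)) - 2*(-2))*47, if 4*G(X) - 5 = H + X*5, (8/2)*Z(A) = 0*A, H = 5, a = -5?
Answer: 611/2 ≈ 305.50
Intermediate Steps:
Z(A) = 0 (Z(A) = (0*A)/4 = (1/4)*0 = 0)
G(X) = 5/2 + 5*X/4 (G(X) = 5/4 + (5 + X*5)/4 = 5/4 + (5 + 5*X)/4 = 5/4 + (5/4 + 5*X/4) = 5/2 + 5*X/4)
(G(Z(a)) - 2*(-2))*47 = ((5/2 + (5/4)*0) - 2*(-2))*47 = ((5/2 + 0) + 4)*47 = (5/2 + 4)*47 = (13/2)*47 = 611/2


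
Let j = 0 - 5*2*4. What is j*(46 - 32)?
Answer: -560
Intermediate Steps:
j = -40 (j = 0 - 10*4 = 0 - 40 = -40)
j*(46 - 32) = -40*(46 - 32) = -40*14 = -560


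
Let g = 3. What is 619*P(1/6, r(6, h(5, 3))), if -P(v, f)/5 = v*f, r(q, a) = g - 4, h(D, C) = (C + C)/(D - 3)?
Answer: 3095/6 ≈ 515.83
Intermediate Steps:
h(D, C) = 2*C/(-3 + D) (h(D, C) = (2*C)/(-3 + D) = 2*C/(-3 + D))
r(q, a) = -1 (r(q, a) = 3 - 4 = -1)
P(v, f) = -5*f*v (P(v, f) = -5*v*f = -5*f*v)
619*P(1/6, r(6, h(5, 3))) = 619*(-5*(-1)/6) = 619*(-5*(-1)*⅙) = 619*(⅚) = 3095/6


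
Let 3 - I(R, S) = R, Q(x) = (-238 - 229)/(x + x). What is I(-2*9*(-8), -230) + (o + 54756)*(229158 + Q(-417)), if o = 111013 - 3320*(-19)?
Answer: 14579072586439/278 ≈ 5.2443e+10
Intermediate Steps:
o = 174093 (o = 111013 - 1*(-63080) = 111013 + 63080 = 174093)
Q(x) = -467/(2*x) (Q(x) = -467*1/(2*x) = -467/(2*x))
I(R, S) = 3 - R
I(-2*9*(-8), -230) + (o + 54756)*(229158 + Q(-417)) = (3 - (-2*9)*(-8)) + (174093 + 54756)*(229158 - 467/2/(-417)) = (3 - (-18)*(-8)) + 228849*(229158 - 467/2*(-1/417)) = (3 - 1*144) + 228849*(229158 + 467/834) = (3 - 144) + 228849*(191118239/834) = -141 + 14579072625637/278 = 14579072586439/278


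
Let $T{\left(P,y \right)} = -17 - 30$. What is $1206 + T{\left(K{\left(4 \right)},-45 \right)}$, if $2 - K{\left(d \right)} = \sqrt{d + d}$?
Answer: $1159$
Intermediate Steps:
$K{\left(d \right)} = 2 - \sqrt{2} \sqrt{d}$ ($K{\left(d \right)} = 2 - \sqrt{d + d} = 2 - \sqrt{2 d} = 2 - \sqrt{2} \sqrt{d}$)
$T{\left(P,y \right)} = -47$
$1206 + T{\left(K{\left(4 \right)},-45 \right)} = 1206 - 47 = 1159$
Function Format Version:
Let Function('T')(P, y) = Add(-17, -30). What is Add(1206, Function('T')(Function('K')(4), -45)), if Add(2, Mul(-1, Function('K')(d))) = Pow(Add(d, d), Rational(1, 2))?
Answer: 1159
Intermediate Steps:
Function('K')(d) = Add(2, Mul(-1, Pow(2, Rational(1, 2)), Pow(d, Rational(1, 2)))) (Function('K')(d) = Add(2, Mul(-1, Pow(Add(d, d), Rational(1, 2)))) = Add(2, Mul(-1, Pow(Mul(2, d), Rational(1, 2)))) = Add(2, Mul(-1, Mul(Pow(2, Rational(1, 2)), Pow(d, Rational(1, 2))))) = Add(2, Mul(-1, Pow(2, Rational(1, 2)), Pow(d, Rational(1, 2)))))
Function('T')(P, y) = -47
Add(1206, Function('T')(Function('K')(4), -45)) = Add(1206, -47) = 1159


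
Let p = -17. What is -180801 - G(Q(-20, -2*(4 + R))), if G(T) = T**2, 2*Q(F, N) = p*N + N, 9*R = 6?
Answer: -1677385/9 ≈ -1.8638e+5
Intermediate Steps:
R = 2/3 (R = (1/9)*6 = 2/3 ≈ 0.66667)
Q(F, N) = -8*N (Q(F, N) = (-17*N + N)/2 = (-16*N)/2 = -8*N)
-180801 - G(Q(-20, -2*(4 + R))) = -180801 - (-(-16)*(4 + 2/3))**2 = -180801 - (-(-16)*14/3)**2 = -180801 - (-8*(-28/3))**2 = -180801 - (224/3)**2 = -180801 - 1*50176/9 = -180801 - 50176/9 = -1677385/9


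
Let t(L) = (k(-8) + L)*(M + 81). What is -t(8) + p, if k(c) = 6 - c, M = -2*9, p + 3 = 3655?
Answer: 2266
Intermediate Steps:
p = 3652 (p = -3 + 3655 = 3652)
M = -18
t(L) = 882 + 63*L (t(L) = ((6 - 1*(-8)) + L)*(-18 + 81) = ((6 + 8) + L)*63 = (14 + L)*63 = 882 + 63*L)
-t(8) + p = -(882 + 63*8) + 3652 = -(882 + 504) + 3652 = -1*1386 + 3652 = -1386 + 3652 = 2266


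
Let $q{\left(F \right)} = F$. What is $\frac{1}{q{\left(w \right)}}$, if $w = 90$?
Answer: $\frac{1}{90} \approx 0.011111$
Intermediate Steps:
$\frac{1}{q{\left(w \right)}} = \frac{1}{90}$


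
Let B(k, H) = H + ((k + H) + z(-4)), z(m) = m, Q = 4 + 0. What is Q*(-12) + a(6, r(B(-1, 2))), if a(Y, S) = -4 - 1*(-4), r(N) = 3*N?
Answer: -48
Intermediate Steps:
Q = 4
B(k, H) = -4 + k + 2*H (B(k, H) = H + ((k + H) - 4) = H + ((H + k) - 4) = H + (-4 + H + k) = -4 + k + 2*H)
a(Y, S) = 0 (a(Y, S) = -4 + 4 = 0)
Q*(-12) + a(6, r(B(-1, 2))) = 4*(-12) + 0 = -48 + 0 = -48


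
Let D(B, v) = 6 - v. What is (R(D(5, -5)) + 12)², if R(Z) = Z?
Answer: 529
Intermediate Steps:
(R(D(5, -5)) + 12)² = ((6 - 1*(-5)) + 12)² = ((6 + 5) + 12)² = (11 + 12)² = 23² = 529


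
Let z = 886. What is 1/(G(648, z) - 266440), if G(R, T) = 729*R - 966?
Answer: 1/204986 ≈ 4.8784e-6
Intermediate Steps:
G(R, T) = -966 + 729*R
1/(G(648, z) - 266440) = 1/((-966 + 729*648) - 266440) = 1/((-966 + 472392) - 266440) = 1/(471426 - 266440) = 1/204986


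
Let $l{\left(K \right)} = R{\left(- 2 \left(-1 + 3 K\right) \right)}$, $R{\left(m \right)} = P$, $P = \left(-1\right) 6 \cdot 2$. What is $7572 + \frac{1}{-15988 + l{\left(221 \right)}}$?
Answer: $\frac{121151999}{16000} \approx 7572.0$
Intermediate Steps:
$P = -12$ ($P = \left(-6\right) 2 = -12$)
$R{\left(m \right)} = -12$
$l{\left(K \right)} = -12$
$7572 + \frac{1}{-15988 + l{\left(221 \right)}} = 7572 + \frac{1}{-15988 - 12} = 7572 + \frac{1}{-16000} = 7572 - \frac{1}{16000} = \frac{121151999}{16000}$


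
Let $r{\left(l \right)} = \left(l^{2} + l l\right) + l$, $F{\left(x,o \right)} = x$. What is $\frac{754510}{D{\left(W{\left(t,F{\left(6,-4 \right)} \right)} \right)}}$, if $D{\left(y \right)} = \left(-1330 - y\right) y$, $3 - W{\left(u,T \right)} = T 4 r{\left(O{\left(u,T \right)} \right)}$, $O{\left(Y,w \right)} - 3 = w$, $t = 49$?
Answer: $- \frac{754510}{11363871} \approx -0.066396$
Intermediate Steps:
$O{\left(Y,w \right)} = 3 + w$
$r{\left(l \right)} = l + 2 l^{2}$ ($r{\left(l \right)} = \left(l^{2} + l^{2}\right) + l = 2 l^{2} + l = l + 2 l^{2}$)
$W{\left(u,T \right)} = 3 - 4 T \left(3 + T\right) \left(7 + 2 T\right)$ ($W{\left(u,T \right)} = 3 - T 4 \left(3 + T\right) \left(1 + 2 \left(3 + T\right)\right) = 3 - 4 T \left(3 + T\right) \left(1 + \left(6 + 2 T\right)\right) = 3 - 4 T \left(3 + T\right) \left(7 + 2 T\right)$)
$D{\left(y \right)} = y \left(-1330 - y\right)$
$\frac{754510}{D{\left(W{\left(t,F{\left(6,-4 \right)} \right)} \right)}} = \frac{754510}{\left(-1\right) \left(3 - 24 \left(3 + 6\right) \left(7 + 2 \cdot 6\right)\right) \left(1330 + \left(3 - 24 \left(3 + 6\right) \left(7 + 2 \cdot 6\right)\right)\right)} = \frac{754510}{\left(-1\right) \left(3 - 24 \cdot 9 \left(7 + 12\right)\right) \left(1330 + \left(3 - 24 \cdot 9 \left(7 + 12\right)\right)\right)} = \frac{754510}{\left(-1\right) \left(3 - 24 \cdot 9 \cdot 19\right) \left(1330 + \left(3 - 24 \cdot 9 \cdot 19\right)\right)} = \frac{754510}{\left(-1\right) \left(3 - 4104\right) \left(1330 + \left(3 - 4104\right)\right)} = \frac{754510}{\left(-1\right) \left(-4101\right) \left(1330 - 4101\right)} = \frac{754510}{\left(-1\right) \left(-4101\right) \left(-2771\right)} = \frac{754510}{-11363871} = 754510 \left(- \frac{1}{11363871}\right) = - \frac{754510}{11363871}$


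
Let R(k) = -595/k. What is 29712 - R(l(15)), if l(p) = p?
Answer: 89255/3 ≈ 29752.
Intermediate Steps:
29712 - R(l(15)) = 29712 - (-595)/15 = 29712 - 1*(-119/3) = 29712 + 119/3 = 89255/3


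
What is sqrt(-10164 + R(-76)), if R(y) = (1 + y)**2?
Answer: I*sqrt(4539) ≈ 67.372*I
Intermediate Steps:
sqrt(-10164 + R(-76)) = sqrt(-10164 + (1 - 76)**2) = sqrt(-10164 + (-75)**2) = sqrt(-10164 + 5625) = sqrt(-4539) = I*sqrt(4539)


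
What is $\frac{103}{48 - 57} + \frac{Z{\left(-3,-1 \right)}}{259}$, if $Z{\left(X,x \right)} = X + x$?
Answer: $- \frac{26713}{2331} \approx -11.46$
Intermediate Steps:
$\frac{103}{48 - 57} + \frac{Z{\left(-3,-1 \right)}}{259} = \frac{103}{48 - 57} + \frac{-3 - 1}{259} = \frac{103}{48 - 57} - \frac{4}{259} = \frac{103}{-9} - \frac{4}{259} = 103 \left(- \frac{1}{9}\right) - \frac{4}{259} = - \frac{103}{9} - \frac{4}{259} = - \frac{26713}{2331}$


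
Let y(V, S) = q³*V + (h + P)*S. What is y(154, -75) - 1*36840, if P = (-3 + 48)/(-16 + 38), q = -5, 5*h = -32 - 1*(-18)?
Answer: -1232735/22 ≈ -56033.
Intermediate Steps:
h = -14/5 (h = (-32 - 1*(-18))/5 = (-32 + 18)/5 = (⅕)*(-14) = -14/5 ≈ -2.8000)
P = 45/22 ≈ 2.0455
y(V, S) = -125*V - 83*S/110 (y(V, S) = (-5)³*V + (-14/5 + 45/22)*S = -125*V - 83*S/110)
y(154, -75) - 1*36840 = (-125*154 - 83/110*(-75)) - 1*36840 = (-19250 + 1245/22) - 36840 = -422255/22 - 36840 = -1232735/22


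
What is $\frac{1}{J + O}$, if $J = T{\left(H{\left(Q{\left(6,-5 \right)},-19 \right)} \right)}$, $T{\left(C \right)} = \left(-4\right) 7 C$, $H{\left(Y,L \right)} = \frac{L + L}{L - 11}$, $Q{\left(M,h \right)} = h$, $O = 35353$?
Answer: $\frac{15}{529763} \approx 2.8315 \cdot 10^{-5}$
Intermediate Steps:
$H{\left(Y,L \right)} = \frac{2 L}{-11 + L}$
$T{\left(C \right)} = - 28 C$
$J = - \frac{532}{15}$ ($J = - 28 \cdot 2 \left(-19\right) \frac{1}{-11 - 19} = - 28 \cdot 2 \left(-19\right) \frac{1}{-30} = - 28 \cdot 2 \left(-19\right) \left(- \frac{1}{30}\right) = \left(-28\right) \frac{19}{15} = - \frac{532}{15} \approx -35.467$)
$\frac{1}{J + O} = \frac{1}{- \frac{532}{15} + 35353} = \frac{1}{\frac{529763}{15}} = \frac{15}{529763}$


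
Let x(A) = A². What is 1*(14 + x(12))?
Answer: 158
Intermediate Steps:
1*(14 + x(12)) = 1*(14 + 12²) = 1*(14 + 144) = 1*158 = 158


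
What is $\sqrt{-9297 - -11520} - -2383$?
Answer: $2383 + 3 \sqrt{247} \approx 2430.1$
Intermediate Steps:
$\sqrt{-9297 - -11520} - -2383 = \sqrt{-9297 + \left(8464 + 3056\right)} + 2383 = \sqrt{-9297 + 11520} + 2383 = \sqrt{2223} + 2383 = 3 \sqrt{247} + 2383 = 2383 + 3 \sqrt{247}$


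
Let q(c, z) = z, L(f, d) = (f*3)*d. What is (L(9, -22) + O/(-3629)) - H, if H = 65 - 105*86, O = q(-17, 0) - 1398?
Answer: 30379757/3629 ≈ 8371.4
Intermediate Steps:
L(f, d) = 3*d*f (L(f, d) = (3*f)*d = 3*d*f)
O = -1398 (O = 0 - 1398 = -1398)
H = -8965 (H = 65 - 9030 = -8965)
(L(9, -22) + O/(-3629)) - H = (3*(-22)*9 - 1398/(-3629)) - 1*(-8965) = (-594 - 1398*(-1/3629)) + 8965 = (-594 + 1398/3629) + 8965 = -2154228/3629 + 8965 = 30379757/3629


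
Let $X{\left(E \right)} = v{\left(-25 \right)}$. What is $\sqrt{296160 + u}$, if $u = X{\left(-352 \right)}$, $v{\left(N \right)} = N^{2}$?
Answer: $\sqrt{296785} \approx 544.78$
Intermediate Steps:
$X{\left(E \right)} = 625$ ($X{\left(E \right)} = \left(-25\right)^{2} = 625$)
$u = 625$
$\sqrt{296160 + u} = \sqrt{296160 + 625} = \sqrt{296785}$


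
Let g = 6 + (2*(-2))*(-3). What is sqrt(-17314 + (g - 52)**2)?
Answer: I*sqrt(16158) ≈ 127.11*I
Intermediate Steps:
g = 18 (g = 6 - 4*(-3) = 6 + 12 = 18)
sqrt(-17314 + (g - 52)**2) = sqrt(-17314 + (18 - 52)**2) = sqrt(-17314 + (-34)**2) = sqrt(-17314 + 1156) = sqrt(-16158) = I*sqrt(16158)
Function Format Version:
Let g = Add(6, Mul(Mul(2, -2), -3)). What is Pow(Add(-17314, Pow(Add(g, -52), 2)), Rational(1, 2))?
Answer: Mul(I, Pow(16158, Rational(1, 2))) ≈ Mul(127.11, I)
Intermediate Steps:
g = 18 (g = Add(6, Mul(-4, -3)) = Add(6, 12) = 18)
Pow(Add(-17314, Pow(Add(g, -52), 2)), Rational(1, 2)) = Pow(Add(-17314, Pow(Add(18, -52), 2)), Rational(1, 2)) = Pow(Add(-17314, Pow(-34, 2)), Rational(1, 2)) = Pow(Add(-17314, 1156), Rational(1, 2)) = Pow(-16158, Rational(1, 2)) = Mul(I, Pow(16158, Rational(1, 2)))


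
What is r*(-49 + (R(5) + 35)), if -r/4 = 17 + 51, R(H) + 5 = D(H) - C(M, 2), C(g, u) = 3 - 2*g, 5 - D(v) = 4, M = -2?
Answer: 6800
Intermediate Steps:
D(v) = 1 (D(v) = 5 - 1*4 = 5 - 4 = 1)
R(H) = -11 (R(H) = -5 + (1 - (3 - 2*(-2))) = -5 + (1 - (3 + 4)) = -5 + (1 - 1*7) = -5 + (1 - 7) = -5 - 6 = -11)
r = -272 (r = -4*(17 + 51) = -4*68 = -272)
r*(-49 + (R(5) + 35)) = -272*(-49 + (-11 + 35)) = -272*(-49 + 24) = -272*(-25) = 6800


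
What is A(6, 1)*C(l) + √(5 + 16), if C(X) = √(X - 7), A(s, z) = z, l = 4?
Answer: √21 + I*√3 ≈ 4.5826 + 1.732*I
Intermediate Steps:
C(X) = √(-7 + X)
A(6, 1)*C(l) + √(5 + 16) = 1*√(-7 + 4) + √(5 + 16) = 1*√(-3) + √21 = 1*(I*√3) + √21 = I*√3 + √21 = √21 + I*√3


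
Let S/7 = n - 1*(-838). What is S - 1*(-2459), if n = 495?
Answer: 11790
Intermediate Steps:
S = 9331 (S = 7*(495 - 1*(-838)) = 7*(495 + 838) = 7*1333 = 9331)
S - 1*(-2459) = 9331 - 1*(-2459) = 9331 + 2459 = 11790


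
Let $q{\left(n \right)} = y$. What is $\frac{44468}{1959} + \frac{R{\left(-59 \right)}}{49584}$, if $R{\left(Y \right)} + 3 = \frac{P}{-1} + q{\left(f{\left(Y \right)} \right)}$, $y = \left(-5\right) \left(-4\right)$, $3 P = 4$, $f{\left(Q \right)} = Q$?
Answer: $\frac{2204932003}{97135056} \approx 22.7$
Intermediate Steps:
$P = \frac{4}{3}$ ($P = \frac{1}{3} \cdot 4 = \frac{4}{3} \approx 1.3333$)
$y = 20$
$q{\left(n \right)} = 20$
$R{\left(Y \right)} = \frac{47}{3}$ ($R{\left(Y \right)} = -3 + \left(\frac{1}{-1} \cdot \frac{4}{3} + 20\right) = -3 + \left(\left(-1\right) \frac{4}{3} + 20\right) = -3 + \left(- \frac{4}{3} + 20\right) = -3 + \frac{56}{3} = \frac{47}{3}$)
$\frac{44468}{1959} + \frac{R{\left(-59 \right)}}{49584} = \frac{44468}{1959} + \frac{47}{3 \cdot 49584} = 44468 \cdot \frac{1}{1959} + \frac{47}{3} \cdot \frac{1}{49584} = \frac{44468}{1959} + \frac{47}{148752} = \frac{2204932003}{97135056}$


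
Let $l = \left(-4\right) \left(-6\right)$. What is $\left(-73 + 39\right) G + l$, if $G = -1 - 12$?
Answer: $466$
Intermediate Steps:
$G = -13$ ($G = -1 - 12 = -13$)
$l = 24$
$\left(-73 + 39\right) G + l = \left(-73 + 39\right) \left(-13\right) + 24 = \left(-34\right) \left(-13\right) + 24 = 442 + 24 = 466$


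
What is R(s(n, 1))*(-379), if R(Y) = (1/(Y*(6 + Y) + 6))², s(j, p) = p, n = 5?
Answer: -379/169 ≈ -2.2426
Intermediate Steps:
R(Y) = (6 + Y*(6 + Y))⁻² (R(Y) = (1/(6 + Y*(6 + Y)))² = (6 + Y*(6 + Y))⁻²)
R(s(n, 1))*(-379) = -379/(6 + 1² + 6*1)² = -379/(6 + 1 + 6)² = -379/13² = (1/169)*(-379) = -379/169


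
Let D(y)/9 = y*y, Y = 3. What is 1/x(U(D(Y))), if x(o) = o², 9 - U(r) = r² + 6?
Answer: 1/43007364 ≈ 2.3252e-8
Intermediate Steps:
D(y) = 9*y² (D(y) = 9*(y*y) = 9*y²)
U(r) = 3 - r² (U(r) = 9 - (r² + 6) = 9 - (6 + r²) = 9 + (-6 - r²) = 3 - r²)
1/x(U(D(Y))) = 1/((3 - (9*3²)²)²) = 1/((3 - (9*9)²)²) = 1/((3 - 1*81²)²) = 1/((3 - 1*6561)²) = 1/((3 - 6561)²) = 1/((-6558)²) = 1/43007364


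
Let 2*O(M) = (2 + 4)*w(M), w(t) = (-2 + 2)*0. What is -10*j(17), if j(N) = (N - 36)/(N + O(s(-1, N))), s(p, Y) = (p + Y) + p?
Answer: 190/17 ≈ 11.176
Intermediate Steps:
w(t) = 0 (w(t) = 0*0 = 0)
s(p, Y) = Y + 2*p (s(p, Y) = (Y + p) + p = Y + 2*p)
O(M) = 0 (O(M) = ((2 + 4)*0)/2 = (6*0)/2 = (½)*0 = 0)
j(N) = (-36 + N)/N (j(N) = (N - 36)/(N + 0) = (-36 + N)/N)
-10*j(17) = -10*(-36 + 17)/17 = -10*(-19)/17 = -10*(-19/17) = 190/17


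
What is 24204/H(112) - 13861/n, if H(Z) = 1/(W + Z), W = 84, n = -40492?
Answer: 192093413989/40492 ≈ 4.7440e+6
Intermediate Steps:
H(Z) = 1/(84 + Z)
24204/H(112) - 13861/n = 24204/(1/(84 + 112)) - 13861/(-40492) = 24204/(1/196) - 13861*(-1/40492) = 24204/(1/196) + 13861/40492 = 24204*196 + 13861/40492 = 4743984 + 13861/40492 = 192093413989/40492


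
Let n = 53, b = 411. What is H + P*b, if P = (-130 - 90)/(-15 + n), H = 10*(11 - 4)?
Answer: -43880/19 ≈ -2309.5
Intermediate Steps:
H = 70 (H = 10*7 = 70)
P = -110/19 (P = (-130 - 90)/(-15 + 53) = -220/38 = -220*1/38 = -110/19 ≈ -5.7895)
H + P*b = 70 - 110/19*411 = 70 - 45210/19 = -43880/19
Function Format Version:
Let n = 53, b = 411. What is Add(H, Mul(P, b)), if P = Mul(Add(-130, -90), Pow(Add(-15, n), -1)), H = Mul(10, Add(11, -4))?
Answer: Rational(-43880, 19) ≈ -2309.5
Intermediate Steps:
H = 70 (H = Mul(10, 7) = 70)
P = Rational(-110, 19) (P = Mul(Add(-130, -90), Pow(Add(-15, 53), -1)) = Mul(-220, Pow(38, -1)) = Mul(-220, Rational(1, 38)) = Rational(-110, 19) ≈ -5.7895)
Add(H, Mul(P, b)) = Add(70, Mul(Rational(-110, 19), 411)) = Add(70, Rational(-45210, 19)) = Rational(-43880, 19)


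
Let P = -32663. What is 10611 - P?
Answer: 43274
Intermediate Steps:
10611 - P = 10611 - 1*(-32663) = 10611 + 32663 = 43274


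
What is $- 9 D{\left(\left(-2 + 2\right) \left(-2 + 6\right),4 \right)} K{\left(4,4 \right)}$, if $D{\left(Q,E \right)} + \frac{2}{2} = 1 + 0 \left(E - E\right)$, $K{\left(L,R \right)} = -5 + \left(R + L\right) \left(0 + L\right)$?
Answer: $0$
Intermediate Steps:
$K{\left(L,R \right)} = -5 + L \left(L + R\right)$ ($K{\left(L,R \right)} = -5 + \left(L + R\right) L = -5 + L \left(L + R\right)$)
$D{\left(Q,E \right)} = 0$ ($D{\left(Q,E \right)} = -1 + \left(1 + 0 \left(E - E\right)\right) = -1 + \left(1 + 0 \cdot 0\right) = -1 + \left(1 + 0\right) = -1 + 1 = 0$)
$- 9 D{\left(\left(-2 + 2\right) \left(-2 + 6\right),4 \right)} K{\left(4,4 \right)} = \left(-9\right) 0 \left(-5 + 4^{2} + 4 \cdot 4\right) = 0 \left(-5 + 16 + 16\right) = 0 \cdot 27 = 0$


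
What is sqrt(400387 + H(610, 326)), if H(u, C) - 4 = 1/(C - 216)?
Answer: sqrt(4844731210)/110 ≈ 632.76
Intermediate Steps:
H(u, C) = 4 + 1/(-216 + C) (H(u, C) = 4 + 1/(C - 216) = 4 + 1/(-216 + C))
sqrt(400387 + H(610, 326)) = sqrt(400387 + (-863 + 4*326)/(-216 + 326)) = sqrt(400387 + (-863 + 1304)/110) = sqrt(400387 + (1/110)*441) = sqrt(400387 + 441/110) = sqrt(44043011/110) = sqrt(4844731210)/110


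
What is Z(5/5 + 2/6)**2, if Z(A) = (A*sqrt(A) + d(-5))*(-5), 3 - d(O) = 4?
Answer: 2275/27 - 400*sqrt(3)/9 ≈ 7.2792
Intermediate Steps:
d(O) = -1 (d(O) = 3 - 1*4 = 3 - 4 = -1)
Z(A) = 5 - 5*A**(3/2) (Z(A) = (A*sqrt(A) - 1)*(-5) = (A**(3/2) - 1)*(-5) = (-1 + A**(3/2))*(-5) = 5 - 5*A**(3/2))
Z(5/5 + 2/6)**2 = (5 - 5*(5/5 + 2/6)**(3/2))**2 = (5 - 5*(5*(1/5) + 2*(1/6))**(3/2))**2 = (5 - 5*(1 + 1/3)**(3/2))**2 = (5 - 40*sqrt(3)/9)**2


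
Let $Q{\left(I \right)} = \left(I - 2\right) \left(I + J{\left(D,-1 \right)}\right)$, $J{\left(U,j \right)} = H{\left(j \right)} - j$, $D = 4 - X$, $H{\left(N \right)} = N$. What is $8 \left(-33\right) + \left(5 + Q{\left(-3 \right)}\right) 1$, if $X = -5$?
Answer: $-244$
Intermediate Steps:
$D = 9$ ($D = 4 - -5 = 4 + 5 = 9$)
$J{\left(U,j \right)} = 0$ ($J{\left(U,j \right)} = j - j = 0$)
$Q{\left(I \right)} = I \left(-2 + I\right)$ ($Q{\left(I \right)} = \left(I - 2\right) \left(I + 0\right) = \left(-2 + I\right) I = I \left(-2 + I\right)$)
$8 \left(-33\right) + \left(5 + Q{\left(-3 \right)}\right) 1 = 8 \left(-33\right) + \left(5 - 3 \left(-2 - 3\right)\right) 1 = -264 + \left(5 - -15\right) 1 = -264 + \left(5 + 15\right) 1 = -264 + 20 \cdot 1 = -264 + 20 = -244$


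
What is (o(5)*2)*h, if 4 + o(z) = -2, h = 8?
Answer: -96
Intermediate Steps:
o(z) = -6 (o(z) = -4 - 2 = -6)
(o(5)*2)*h = -6*2*8 = -12*8 = -96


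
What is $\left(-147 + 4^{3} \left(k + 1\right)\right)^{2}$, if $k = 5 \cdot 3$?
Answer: $769129$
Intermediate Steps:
$k = 15$
$\left(-147 + 4^{3} \left(k + 1\right)\right)^{2} = \left(-147 + 4^{3} \left(15 + 1\right)\right)^{2} = \left(-147 + 64 \cdot 16\right)^{2} = \left(-147 + 1024\right)^{2} = 877^{2} = 769129$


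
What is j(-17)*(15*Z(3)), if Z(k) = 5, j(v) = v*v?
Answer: 21675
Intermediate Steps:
j(v) = v²
j(-17)*(15*Z(3)) = (-17)²*(15*5) = 289*75 = 21675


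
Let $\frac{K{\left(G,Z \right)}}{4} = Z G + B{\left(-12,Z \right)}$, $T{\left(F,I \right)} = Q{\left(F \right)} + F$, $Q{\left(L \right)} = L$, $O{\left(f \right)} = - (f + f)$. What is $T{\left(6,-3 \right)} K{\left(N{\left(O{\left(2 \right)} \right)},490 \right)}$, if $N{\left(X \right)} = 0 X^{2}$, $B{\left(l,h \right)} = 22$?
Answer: $1056$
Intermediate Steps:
$O{\left(f \right)} = - 2 f$
$N{\left(X \right)} = 0$
$T{\left(F,I \right)} = 2 F$ ($T{\left(F,I \right)} = F + F = 2 F$)
$K{\left(G,Z \right)} = 88 + 4 G Z$ ($K{\left(G,Z \right)} = 4 \left(Z G + 22\right) = 4 \left(G Z + 22\right) = 4 \left(22 + G Z\right) = 88 + 4 G Z$)
$T{\left(6,-3 \right)} K{\left(N{\left(O{\left(2 \right)} \right)},490 \right)} = 2 \cdot 6 \left(88 + 4 \cdot 0 \cdot 490\right) = 12 \left(88 + 0\right) = 12 \cdot 88 = 1056$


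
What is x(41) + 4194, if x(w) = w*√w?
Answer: 4194 + 41*√41 ≈ 4456.5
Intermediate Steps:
x(w) = w^(3/2)
x(41) + 4194 = 41^(3/2) + 4194 = 41*√41 + 4194 = 4194 + 41*√41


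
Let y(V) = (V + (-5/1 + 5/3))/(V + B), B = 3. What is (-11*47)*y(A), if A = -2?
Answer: 8272/3 ≈ 2757.3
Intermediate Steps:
y(V) = (-10/3 + V)/(3 + V) (y(V) = (V + (-5/1 + 5/3))/(V + 3) = (V + (-5*1 + 5*(⅓)))/(3 + V) = (V + (-5 + 5/3))/(3 + V) = (V - 10/3)/(3 + V) = (-10/3 + V)/(3 + V))
(-11*47)*y(A) = (-11*47)*((-10/3 - 2)/(3 - 2)) = -517*(-16)/(1*3) = -517*(-16)/3 = -517*(-16/3) = 8272/3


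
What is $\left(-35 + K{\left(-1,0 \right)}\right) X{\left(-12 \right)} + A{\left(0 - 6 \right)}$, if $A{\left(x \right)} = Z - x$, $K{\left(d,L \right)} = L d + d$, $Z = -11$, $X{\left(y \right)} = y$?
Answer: $427$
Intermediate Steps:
$K{\left(d,L \right)} = d + L d$
$A{\left(x \right)} = -11 - x$
$\left(-35 + K{\left(-1,0 \right)}\right) X{\left(-12 \right)} + A{\left(0 - 6 \right)} = \left(-35 - \left(1 + 0\right)\right) \left(-12\right) - \left(11 - 6\right) = \left(-35 - 1\right) \left(-12\right) - 5 = \left(-36\right) \left(-12\right) + \left(-11 + 6\right) = 432 - 5 = 427$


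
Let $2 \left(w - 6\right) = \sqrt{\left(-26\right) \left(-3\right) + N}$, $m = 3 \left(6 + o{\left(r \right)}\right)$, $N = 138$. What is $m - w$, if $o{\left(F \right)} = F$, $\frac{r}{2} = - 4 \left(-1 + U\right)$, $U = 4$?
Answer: $-60 - 3 \sqrt{6} \approx -67.349$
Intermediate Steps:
$r = -24$ ($r = 2 \left(- 4 \left(-1 + 4\right)\right) = 2 \left(\left(-4\right) 3\right) = 2 \left(-12\right) = -24$)
$m = -54$ ($m = 3 \left(6 - 24\right) = 3 \left(-18\right) = -54$)
$w = 6 + 3 \sqrt{6}$ ($w = 6 + \frac{\sqrt{\left(-26\right) \left(-3\right) + 138}}{2} = 6 + \frac{\sqrt{78 + 138}}{2} = 6 + \frac{\sqrt{216}}{2} = 6 + \frac{6 \sqrt{6}}{2} = 6 + 3 \sqrt{6} \approx 13.348$)
$m - w = -54 - \left(6 + 3 \sqrt{6}\right) = -60 - 3 \sqrt{6}$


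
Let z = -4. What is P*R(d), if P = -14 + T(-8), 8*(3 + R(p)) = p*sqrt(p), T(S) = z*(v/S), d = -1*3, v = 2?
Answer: 39 + 39*I*sqrt(3)/8 ≈ 39.0 + 8.4437*I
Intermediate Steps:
d = -3
T(S) = -8/S
R(p) = -3 + p**(3/2)/8 (R(p) = -3 + (p*sqrt(p))/8 = -3 + p**(3/2)/8)
P = -13 (P = -14 - 8/(-8) = -14 - 8*(-1/8) = -14 + 1 = -13)
P*R(d) = -13*(-3 + (-3)**(3/2)/8) = -13*(-3 + (-3*I*sqrt(3))/8) = -13*(-3 - 3*I*sqrt(3)/8) = 39 + 39*I*sqrt(3)/8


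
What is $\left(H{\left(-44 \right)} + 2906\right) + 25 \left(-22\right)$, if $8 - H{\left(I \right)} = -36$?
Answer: $2400$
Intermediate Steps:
$H{\left(I \right)} = 44$ ($H{\left(I \right)} = 8 - -36 = 8 + 36 = 44$)
$\left(H{\left(-44 \right)} + 2906\right) + 25 \left(-22\right) = \left(44 + 2906\right) + 25 \left(-22\right) = 2950 - 550 = 2400$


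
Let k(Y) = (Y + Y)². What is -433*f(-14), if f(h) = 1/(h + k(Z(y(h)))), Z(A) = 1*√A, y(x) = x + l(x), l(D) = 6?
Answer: 433/46 ≈ 9.4130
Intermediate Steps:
y(x) = 6 + x (y(x) = x + 6 = 6 + x)
Z(A) = √A
k(Y) = 4*Y² (k(Y) = (2*Y)² = 4*Y²)
f(h) = 1/(24 + 5*h) (f(h) = 1/(h + 4*(√(6 + h))²) = 1/(h + 4*(6 + h)) = 1/(h + (24 + 4*h)) = 1/(24 + 5*h))
-433*f(-14) = -433/(24 + 5*(-14)) = -433/(24 - 70) = -433/(-46) = -433*(-1/46) = 433/46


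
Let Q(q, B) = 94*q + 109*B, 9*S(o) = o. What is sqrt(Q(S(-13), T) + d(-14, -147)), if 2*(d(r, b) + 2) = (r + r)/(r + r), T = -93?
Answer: I*sqrt(369874)/6 ≈ 101.36*I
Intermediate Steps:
S(o) = o/9
d(r, b) = -3/2 (d(r, b) = -2 + ((r + r)/(r + r))/2 = -2 + ((2*r)/((2*r)))/2 = -2 + ((2*r)*(1/(2*r)))/2 = -2 + (1/2)*1 = -2 + 1/2 = -3/2)
sqrt(Q(S(-13), T) + d(-14, -147)) = sqrt((94*((1/9)*(-13)) + 109*(-93)) - 3/2) = sqrt((94*(-13/9) - 10137) - 3/2) = sqrt((-1222/9 - 10137) - 3/2) = sqrt(-92455/9 - 3/2) = sqrt(-184937/18) = I*sqrt(369874)/6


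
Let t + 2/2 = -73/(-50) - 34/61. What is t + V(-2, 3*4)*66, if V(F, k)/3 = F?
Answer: -1208097/3050 ≈ -396.10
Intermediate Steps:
V(F, k) = 3*F
t = -297/3050 (t = -1 + (-73/(-50) - 34/61) = -1 + (-73*(-1/50) - 34*1/61) = -1 + (73/50 - 34/61) = -1 + 2753/3050 = -297/3050 ≈ -0.097377)
t + V(-2, 3*4)*66 = -297/3050 + (3*(-2))*66 = -297/3050 - 6*66 = -297/3050 - 396 = -1208097/3050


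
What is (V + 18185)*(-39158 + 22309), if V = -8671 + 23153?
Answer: -550406283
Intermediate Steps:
V = 14482
(V + 18185)*(-39158 + 22309) = (14482 + 18185)*(-39158 + 22309) = 32667*(-16849) = -550406283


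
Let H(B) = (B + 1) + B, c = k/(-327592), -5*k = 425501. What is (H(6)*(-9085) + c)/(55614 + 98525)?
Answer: -193450840299/252473516440 ≈ -0.76622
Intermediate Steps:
k = -425501/5 (k = -⅕*425501 = -425501/5 ≈ -85100.)
c = 425501/1637960 (c = -425501/5/(-327592) = -425501/5*(-1/327592) = 425501/1637960 ≈ 0.25978)
H(B) = 1 + 2*B (H(B) = (1 + B) + B = 1 + 2*B)
(H(6)*(-9085) + c)/(55614 + 98525) = ((1 + 2*6)*(-9085) + 425501/1637960)/(55614 + 98525) = ((1 + 12)*(-9085) + 425501/1637960)/154139 = (13*(-9085) + 425501/1637960)*(1/154139) = (-118105 + 425501/1637960)*(1/154139) = -193450840299/1637960*1/154139 = -193450840299/252473516440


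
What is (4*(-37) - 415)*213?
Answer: -119919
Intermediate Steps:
(4*(-37) - 415)*213 = (-148 - 415)*213 = -563*213 = -119919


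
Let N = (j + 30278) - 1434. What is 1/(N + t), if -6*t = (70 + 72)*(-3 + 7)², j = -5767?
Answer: 3/68095 ≈ 4.4056e-5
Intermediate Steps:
N = 23077 (N = (-5767 + 30278) - 1434 = 24511 - 1434 = 23077)
t = -1136/3 (t = -(70 + 72)*(-3 + 7)²/6 = -71*4²/3 = -71*16/3 = -⅙*2272 = -1136/3 ≈ -378.67)
1/(N + t) = 1/(23077 - 1136/3) = 1/(68095/3) = 3/68095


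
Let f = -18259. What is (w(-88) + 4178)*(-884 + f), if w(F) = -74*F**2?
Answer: 10890031554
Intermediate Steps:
(w(-88) + 4178)*(-884 + f) = (-74*(-88)**2 + 4178)*(-884 - 18259) = (-74*7744 + 4178)*(-19143) = (-573056 + 4178)*(-19143) = -568878*(-19143) = 10890031554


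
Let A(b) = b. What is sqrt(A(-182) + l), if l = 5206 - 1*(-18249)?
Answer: 37*sqrt(17) ≈ 152.55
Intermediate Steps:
l = 23455 (l = 5206 + 18249 = 23455)
sqrt(A(-182) + l) = sqrt(-182 + 23455) = sqrt(23273) = 37*sqrt(17)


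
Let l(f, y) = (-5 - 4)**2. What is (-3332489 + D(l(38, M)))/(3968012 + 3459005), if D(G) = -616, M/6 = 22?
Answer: -3333105/7427017 ≈ -0.44878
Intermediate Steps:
M = 132 (M = 6*22 = 132)
l(f, y) = 81 (l(f, y) = (-9)**2 = 81)
(-3332489 + D(l(38, M)))/(3968012 + 3459005) = (-3332489 - 616)/(3968012 + 3459005) = -3333105/7427017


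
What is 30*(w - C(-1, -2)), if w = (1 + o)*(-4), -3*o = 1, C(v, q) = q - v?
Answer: -50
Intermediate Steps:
o = -1/3 (o = -1/3*1 = -1/3 ≈ -0.33333)
w = -8/3 (w = (1 - 1/3)*(-4) = (2/3)*(-4) = -8/3 ≈ -2.6667)
30*(w - C(-1, -2)) = 30*(-8/3 - (-2 - 1*(-1))) = 30*(-8/3 - (-2 + 1)) = 30*(-8/3 - 1*(-1)) = 30*(-8/3 + 1) = 30*(-5/3) = -50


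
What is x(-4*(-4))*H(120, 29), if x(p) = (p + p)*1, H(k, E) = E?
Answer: 928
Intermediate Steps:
x(p) = 2*p (x(p) = (2*p)*1 = 2*p)
x(-4*(-4))*H(120, 29) = (2*(-4*(-4)))*29 = (2*16)*29 = 32*29 = 928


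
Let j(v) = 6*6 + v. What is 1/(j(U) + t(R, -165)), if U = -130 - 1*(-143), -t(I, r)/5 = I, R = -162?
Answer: 1/859 ≈ 0.0011641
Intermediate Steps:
t(I, r) = -5*I
U = 13 (U = -130 + 143 = 13)
j(v) = 36 + v
1/(j(U) + t(R, -165)) = 1/((36 + 13) - 5*(-162)) = 1/(49 + 810) = 1/859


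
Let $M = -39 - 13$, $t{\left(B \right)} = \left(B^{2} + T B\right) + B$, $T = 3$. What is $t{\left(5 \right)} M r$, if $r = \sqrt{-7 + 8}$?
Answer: $-2340$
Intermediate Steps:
$t{\left(B \right)} = B^{2} + 4 B$ ($t{\left(B \right)} = \left(B^{2} + 3 B\right) + B = B^{2} + 4 B$)
$M = -52$
$r = 1$ ($r = \sqrt{1} = 1$)
$t{\left(5 \right)} M r = 5 \left(4 + 5\right) \left(-52\right) 1 = 5 \cdot 9 \left(-52\right) 1 = 45 \left(-52\right) 1 = \left(-2340\right) 1 = -2340$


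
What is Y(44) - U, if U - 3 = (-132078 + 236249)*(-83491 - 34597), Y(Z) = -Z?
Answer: 12301345001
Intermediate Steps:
U = -12301345045 (U = 3 + (-132078 + 236249)*(-83491 - 34597) = 3 + 104171*(-118088) = 3 - 12301345048 = -12301345045)
Y(44) - U = -1*44 - 1*(-12301345045) = -44 + 12301345045 = 12301345001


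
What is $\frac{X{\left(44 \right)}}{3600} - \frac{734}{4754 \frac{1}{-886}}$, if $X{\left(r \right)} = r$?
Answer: $\frac{292671947}{2139300} \approx 136.81$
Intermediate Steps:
$\frac{X{\left(44 \right)}}{3600} - \frac{734}{4754 \frac{1}{-886}} = \frac{44}{3600} - \frac{734}{4754 \frac{1}{-886}} = 44 \cdot \frac{1}{3600} - \frac{734}{4754 \left(- \frac{1}{886}\right)} = \frac{11}{900} - \frac{734}{- \frac{2377}{443}} = \frac{11}{900} - - \frac{325162}{2377} = \frac{11}{900} + \frac{325162}{2377} = \frac{292671947}{2139300}$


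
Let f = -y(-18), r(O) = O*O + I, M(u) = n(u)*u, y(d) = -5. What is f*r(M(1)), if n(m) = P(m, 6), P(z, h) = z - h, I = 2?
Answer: 135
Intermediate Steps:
n(m) = -6 + m (n(m) = m - 1*6 = m - 6 = -6 + m)
M(u) = u*(-6 + u) (M(u) = (-6 + u)*u = u*(-6 + u))
r(O) = 2 + O² (r(O) = O*O + 2 = O² + 2 = 2 + O²)
f = 5 (f = -1*(-5) = 5)
f*r(M(1)) = 5*(2 + (1*(-6 + 1))²) = 5*(2 + (1*(-5))²) = 5*(2 + (-5)²) = 5*(2 + 25) = 5*27 = 135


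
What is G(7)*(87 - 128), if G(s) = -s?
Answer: 287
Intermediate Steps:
G(7)*(87 - 128) = (-1*7)*(87 - 128) = -7*(-41) = 287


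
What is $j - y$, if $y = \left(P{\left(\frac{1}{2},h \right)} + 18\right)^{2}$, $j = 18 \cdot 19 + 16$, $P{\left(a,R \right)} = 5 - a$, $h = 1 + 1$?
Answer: $- \frac{593}{4} \approx -148.25$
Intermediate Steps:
$h = 2$
$j = 358$ ($j = 342 + 16 = 358$)
$y = \frac{2025}{4}$ ($y = \left(\left(5 - \frac{1}{2}\right) + 18\right)^{2} = \left(\frac{9}{2} + 18\right)^{2} = \left(\frac{45}{2}\right)^{2} = \frac{2025}{4} \approx 506.25$)
$j - y = 358 - \frac{2025}{4} = - \frac{593}{4}$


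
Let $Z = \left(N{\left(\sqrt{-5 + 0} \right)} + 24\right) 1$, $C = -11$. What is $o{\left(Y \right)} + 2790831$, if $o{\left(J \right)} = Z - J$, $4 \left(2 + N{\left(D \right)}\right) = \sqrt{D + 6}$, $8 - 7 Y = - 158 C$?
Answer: $\frac{19537701}{7} + \frac{\sqrt{6 + i \sqrt{5}}}{4} \approx 2.7911 \cdot 10^{6} + 0.11224 i$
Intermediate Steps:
$Y = - \frac{1730}{7}$ ($Y = \frac{8}{7} - \frac{\left(-158\right) \left(-11\right)}{7} = \frac{8}{7} - \frac{1738}{7} = - \frac{1730}{7} \approx -247.14$)
$N{\left(D \right)} = -2 + \frac{\sqrt{6 + D}}{4}$ ($N{\left(D \right)} = -2 + \frac{\sqrt{D + 6}}{4} = -2 + \frac{\sqrt{6 + D}}{4}$)
$Z = 22 + \frac{\sqrt{6 + i \sqrt{5}}}{4}$ ($Z = \left(\left(-2 + \frac{\sqrt{6 + \sqrt{-5 + 0}}}{4}\right) + 24\right) 1 = \left(\left(-2 + \frac{\sqrt{6 + \sqrt{-5}}}{4}\right) + 24\right) 1 = \left(\left(-2 + \frac{\sqrt{6 + i \sqrt{5}}}{4}\right) + 24\right) 1 = \left(22 + \frac{\sqrt{6 + i \sqrt{5}}}{4}\right) 1 = 22 + \frac{\sqrt{6 + i \sqrt{5}}}{4} \approx 22.623 + 0.11224 i$)
$o{\left(J \right)} = 22 - J + \frac{\sqrt{6 + i \sqrt{5}}}{4}$ ($o{\left(J \right)} = \left(22 + \frac{\sqrt{6 + i \sqrt{5}}}{4}\right) - J = 22 - J + \frac{\sqrt{6 + i \sqrt{5}}}{4}$)
$o{\left(Y \right)} + 2790831 = \left(22 - - \frac{1730}{7} + \frac{\sqrt{6 + i \sqrt{5}}}{4}\right) + 2790831 = \left(22 + \frac{1730}{7} + \frac{\sqrt{6 + i \sqrt{5}}}{4}\right) + 2790831 = \left(\frac{1884}{7} + \frac{\sqrt{6 + i \sqrt{5}}}{4}\right) + 2790831 = \frac{19537701}{7} + \frac{\sqrt{6 + i \sqrt{5}}}{4}$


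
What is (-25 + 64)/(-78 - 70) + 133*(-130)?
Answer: -2558959/148 ≈ -17290.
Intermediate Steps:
(-25 + 64)/(-78 - 70) + 133*(-130) = 39/(-148) - 17290 = 39*(-1/148) - 17290 = -39/148 - 17290 = -2558959/148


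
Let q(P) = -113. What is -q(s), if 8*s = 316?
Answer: 113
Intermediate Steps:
s = 79/2 (s = (⅛)*316 = 79/2 ≈ 39.500)
-q(s) = -1*(-113) = 113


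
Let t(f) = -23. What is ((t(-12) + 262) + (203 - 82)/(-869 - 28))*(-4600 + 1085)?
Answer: -753130930/897 ≈ -8.3961e+5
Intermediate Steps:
((t(-12) + 262) + (203 - 82)/(-869 - 28))*(-4600 + 1085) = ((-23 + 262) + (203 - 82)/(-869 - 28))*(-4600 + 1085) = (239 + 121/(-897))*(-3515) = (239 + 121*(-1/897))*(-3515) = (239 - 121/897)*(-3515) = (214262/897)*(-3515) = -753130930/897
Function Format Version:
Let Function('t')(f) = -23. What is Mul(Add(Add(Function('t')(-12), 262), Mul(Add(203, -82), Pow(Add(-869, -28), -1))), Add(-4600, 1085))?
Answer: Rational(-753130930, 897) ≈ -8.3961e+5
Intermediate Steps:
Mul(Add(Add(Function('t')(-12), 262), Mul(Add(203, -82), Pow(Add(-869, -28), -1))), Add(-4600, 1085)) = Mul(Add(Add(-23, 262), Mul(Add(203, -82), Pow(Add(-869, -28), -1))), Add(-4600, 1085)) = Mul(Add(239, Mul(121, Pow(-897, -1))), -3515) = Mul(Add(239, Mul(121, Rational(-1, 897))), -3515) = Mul(Add(239, Rational(-121, 897)), -3515) = Mul(Rational(214262, 897), -3515) = Rational(-753130930, 897)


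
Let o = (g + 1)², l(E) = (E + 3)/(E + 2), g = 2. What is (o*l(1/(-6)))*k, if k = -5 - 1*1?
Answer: -918/11 ≈ -83.455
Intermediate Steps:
l(E) = (3 + E)/(2 + E)
k = -6 (k = -5 - 1 = -6)
o = 9 (o = (2 + 1)² = 3² = 9)
(o*l(1/(-6)))*k = (9*((3 + 1/(-6))/(2 + 1/(-6))))*(-6) = (9*((3 - ⅙)/(2 - ⅙)))*(-6) = (9*((17/6)/(11/6)))*(-6) = (9*((6/11)*(17/6)))*(-6) = (9*(17/11))*(-6) = (153/11)*(-6) = -918/11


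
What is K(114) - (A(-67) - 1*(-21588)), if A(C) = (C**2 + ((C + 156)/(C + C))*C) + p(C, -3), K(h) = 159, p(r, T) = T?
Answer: -51919/2 ≈ -25960.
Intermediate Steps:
A(C) = 75 + C**2 + C/2 (A(C) = (C**2 + ((C + 156)/(C + C))*C) - 3 = (C**2 + ((156 + C)/((2*C)))*C) - 3 = (C**2 + ((156 + C)*(1/(2*C)))*C) - 3 = (C**2 + ((156 + C)/(2*C))*C) - 3 = (C**2 + (78 + C/2)) - 3 = (78 + C**2 + C/2) - 3 = 75 + C**2 + C/2)
K(114) - (A(-67) - 1*(-21588)) = 159 - ((75 + (-67)**2 + (1/2)*(-67)) - 1*(-21588)) = 159 - ((75 + 4489 - 67/2) + 21588) = 159 - (9061/2 + 21588) = 159 - 1*52237/2 = 159 - 52237/2 = -51919/2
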